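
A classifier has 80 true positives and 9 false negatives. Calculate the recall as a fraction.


Recall = TP / (TP + FN) = 80 / 89 = 80/89.

80/89


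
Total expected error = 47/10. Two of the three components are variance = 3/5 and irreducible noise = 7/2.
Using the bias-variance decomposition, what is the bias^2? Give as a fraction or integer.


Total error = bias^2 + variance + irreducible noise. So bias^2 = 47/10 - 3/5 - 7/2 = 3/5.

3/5


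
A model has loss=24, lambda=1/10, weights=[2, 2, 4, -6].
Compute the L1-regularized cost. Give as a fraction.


L1 norm = sum(|w|) = 14. J = 24 + 1/10 * 14 = 127/5.

127/5


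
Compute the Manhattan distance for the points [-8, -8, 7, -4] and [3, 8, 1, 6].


d = sum of absolute differences: |-8-3|=11 + |-8-8|=16 + |7-1|=6 + |-4-6|=10 = 43.

43


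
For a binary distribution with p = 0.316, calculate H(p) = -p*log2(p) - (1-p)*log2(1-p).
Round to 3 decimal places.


H = -0.316*log2(0.316) - 0.684*log2(0.684) = 0.900.

0.900


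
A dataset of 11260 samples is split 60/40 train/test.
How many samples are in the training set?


Test set = 11260 * 40% = 4504. Training set = 11260 - 4504 = 6756.

6756


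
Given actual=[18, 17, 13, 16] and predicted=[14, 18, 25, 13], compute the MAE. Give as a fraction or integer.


MAE = (1/4) * (|18-14|=4 + |17-18|=1 + |13-25|=12 + |16-13|=3). Sum = 20. MAE = 5.

5


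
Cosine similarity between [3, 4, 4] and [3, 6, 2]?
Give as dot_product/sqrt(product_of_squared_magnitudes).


dot = 41. |a|^2 = 41, |b|^2 = 49. cos = 41/sqrt(2009).

41/sqrt(2009)


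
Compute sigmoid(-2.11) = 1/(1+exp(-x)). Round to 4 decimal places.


sigma(-2.11) = 1/(1+e^(2.11)) = 1/(1+8.248241) = 1/9.248241 = 0.1081.

0.1081


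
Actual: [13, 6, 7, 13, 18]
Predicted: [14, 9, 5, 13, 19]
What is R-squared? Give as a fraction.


Mean(y) = 57/5. SS_res = 15. SS_tot = 486/5. R^2 = 1 - 15/(486/5) = 137/162.

137/162


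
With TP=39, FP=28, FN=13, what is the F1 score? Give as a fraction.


Precision = 39/67 = 39/67. Recall = 39/52 = 3/4. F1 = 2*P*R/(P+R) = 78/119.

78/119


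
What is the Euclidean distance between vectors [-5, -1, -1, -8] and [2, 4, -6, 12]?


d = sqrt(sum of squared differences). (-5-2)^2=49, (-1-4)^2=25, (-1--6)^2=25, (-8-12)^2=400. Sum = 499.

sqrt(499)


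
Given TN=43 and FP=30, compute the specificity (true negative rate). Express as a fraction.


Specificity = TN / (TN + FP) = 43 / 73 = 43/73.

43/73


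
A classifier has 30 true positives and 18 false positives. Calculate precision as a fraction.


Precision = TP / (TP + FP) = 30 / 48 = 5/8.

5/8


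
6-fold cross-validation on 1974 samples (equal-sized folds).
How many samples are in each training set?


Each validation fold has 1974/6 = 329 samples. Training set = 1974 - 329 = 1645.

1645


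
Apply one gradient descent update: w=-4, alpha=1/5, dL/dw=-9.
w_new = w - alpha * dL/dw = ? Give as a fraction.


w_new = -4 - 1/5 * -9 = -4 - -9/5 = -11/5.

-11/5


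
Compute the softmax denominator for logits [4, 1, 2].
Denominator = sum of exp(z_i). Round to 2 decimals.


Denom = e^4=54.5982 + e^1=2.7183 + e^2=7.3891. Sum = 64.7056, which rounds to 64.71.

64.71


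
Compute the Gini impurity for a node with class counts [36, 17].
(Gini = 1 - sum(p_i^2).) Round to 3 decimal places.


Total = 53. Proportions: 36/53, 17/53. sum(p_i^2) = 0.5643. Gini = 1 - 0.5643 = 0.4357, which rounds to 0.436.

0.436


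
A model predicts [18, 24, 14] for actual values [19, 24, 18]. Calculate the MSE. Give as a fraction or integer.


MSE = (1/3) * ((19-18)^2=1 + (24-24)^2=0 + (18-14)^2=16). Sum = 17. MSE = 17/3.

17/3


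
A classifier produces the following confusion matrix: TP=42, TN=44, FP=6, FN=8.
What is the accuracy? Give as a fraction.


Accuracy = (TP + TN) / (TP + TN + FP + FN) = (42 + 44) / 100 = 43/50.

43/50


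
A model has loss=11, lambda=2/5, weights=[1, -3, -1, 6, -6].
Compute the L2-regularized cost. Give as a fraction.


L2 sq norm = sum(w^2) = 83. J = 11 + 2/5 * 83 = 221/5.

221/5


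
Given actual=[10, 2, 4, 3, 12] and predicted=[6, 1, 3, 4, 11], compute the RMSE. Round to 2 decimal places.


MSE = 4.0000. RMSE = sqrt(4.0000) = 2.00.

2.00


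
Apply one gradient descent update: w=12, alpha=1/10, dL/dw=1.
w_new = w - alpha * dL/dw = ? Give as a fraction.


w_new = 12 - 1/10 * 1 = 12 - 1/10 = 119/10.

119/10


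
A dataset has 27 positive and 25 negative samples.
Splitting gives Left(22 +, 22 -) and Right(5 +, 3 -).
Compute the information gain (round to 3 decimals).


H(parent) = 0.9989. H(left) = 1.0000, H(right) = 0.9544. Weighted = (44/52)*1.0000 + (8/52)*0.9544 = 0.9930. IG = 0.9989 - 0.9930 = 0.0059, which rounds to 0.006.

0.006


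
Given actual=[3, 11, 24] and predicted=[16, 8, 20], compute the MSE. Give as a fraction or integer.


MSE = (1/3) * ((3-16)^2=169 + (11-8)^2=9 + (24-20)^2=16). Sum = 194. MSE = 194/3.

194/3


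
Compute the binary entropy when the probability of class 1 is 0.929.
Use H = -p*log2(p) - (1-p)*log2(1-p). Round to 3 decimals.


H = -0.929*log2(0.929) - 0.071*log2(0.071) = 0.370.

0.370


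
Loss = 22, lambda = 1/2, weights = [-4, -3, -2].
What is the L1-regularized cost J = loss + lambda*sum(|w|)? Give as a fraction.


L1 norm = sum(|w|) = 9. J = 22 + 1/2 * 9 = 53/2.

53/2


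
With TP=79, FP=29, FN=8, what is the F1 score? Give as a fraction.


Precision = 79/108 = 79/108. Recall = 79/87 = 79/87. F1 = 2*P*R/(P+R) = 158/195.

158/195


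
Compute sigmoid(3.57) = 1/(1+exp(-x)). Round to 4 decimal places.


sigma(3.57) = 1/(1+e^(-3.57)) = 1/(1+0.028156) = 1/1.028156 = 0.9726.

0.9726


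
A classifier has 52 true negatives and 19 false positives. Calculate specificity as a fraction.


Specificity = TN / (TN + FP) = 52 / 71 = 52/71.

52/71


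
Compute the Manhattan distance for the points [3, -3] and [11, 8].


d = sum of absolute differences: |3-11|=8 + |-3-8|=11 = 19.

19


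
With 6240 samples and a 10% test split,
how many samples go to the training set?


Test set = 6240 * 10% = 624. Training set = 6240 - 624 = 5616.

5616


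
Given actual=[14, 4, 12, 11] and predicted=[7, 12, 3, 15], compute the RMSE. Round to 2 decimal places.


MSE = 52.5000. RMSE = sqrt(52.5000) = 7.25.

7.25


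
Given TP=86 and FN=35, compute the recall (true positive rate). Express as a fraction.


Recall = TP / (TP + FN) = 86 / 121 = 86/121.

86/121


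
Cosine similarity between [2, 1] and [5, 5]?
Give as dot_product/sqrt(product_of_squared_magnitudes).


dot = 15. |a|^2 = 5, |b|^2 = 50. cos = 15/sqrt(250).

15/sqrt(250)


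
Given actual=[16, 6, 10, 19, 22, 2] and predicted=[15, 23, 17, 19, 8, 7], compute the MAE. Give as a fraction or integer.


MAE = (1/6) * (|16-15|=1 + |6-23|=17 + |10-17|=7 + |19-19|=0 + |22-8|=14 + |2-7|=5). Sum = 44. MAE = 22/3.

22/3


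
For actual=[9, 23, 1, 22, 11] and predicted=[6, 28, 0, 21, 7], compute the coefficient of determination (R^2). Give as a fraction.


Mean(y) = 66/5. SS_res = 52. SS_tot = 1724/5. R^2 = 1 - 52/(1724/5) = 366/431.

366/431


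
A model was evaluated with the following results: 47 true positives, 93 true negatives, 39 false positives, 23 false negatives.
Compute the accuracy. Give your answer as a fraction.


Accuracy = (TP + TN) / (TP + TN + FP + FN) = (47 + 93) / 202 = 70/101.

70/101


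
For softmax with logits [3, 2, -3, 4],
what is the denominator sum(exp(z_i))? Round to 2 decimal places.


Denom = e^3=20.0855 + e^2=7.3891 + e^-3=0.0498 + e^4=54.5982. Sum = 82.1226, which rounds to 82.12.

82.12


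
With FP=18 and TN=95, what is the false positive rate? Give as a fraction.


FPR = FP / (FP + TN) = 18 / 113 = 18/113.

18/113


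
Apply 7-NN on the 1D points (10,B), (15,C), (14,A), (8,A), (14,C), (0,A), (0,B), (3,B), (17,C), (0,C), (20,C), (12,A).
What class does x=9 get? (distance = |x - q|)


Distances: |10-9|=1, |15-9|=6, |14-9|=5, |8-9|=1, |14-9|=5, |0-9|=9, |0-9|=9, |3-9|=6, |17-9|=8, |0-9|=9, |20-9|=11, |12-9|=3. 7 nearest: (8,A), (10,B), (12,A), (14,A), (14,C), (3,B), (15,C). Counts: {'A': 3, 'B': 2, 'C': 2}. Majority class: A.

A


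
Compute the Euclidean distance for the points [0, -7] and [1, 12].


d = sqrt(sum of squared differences). (0-1)^2=1, (-7-12)^2=361. Sum = 362.

sqrt(362)


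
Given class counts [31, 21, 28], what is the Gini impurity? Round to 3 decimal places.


Total = 80. Proportions: 31/80, 21/80, 28/80. sum(p_i^2) = 0.3416. Gini = 1 - 0.3416 = 0.6584, which rounds to 0.658.

0.658


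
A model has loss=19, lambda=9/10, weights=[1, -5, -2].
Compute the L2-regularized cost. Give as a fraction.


L2 sq norm = sum(w^2) = 30. J = 19 + 9/10 * 30 = 46.

46


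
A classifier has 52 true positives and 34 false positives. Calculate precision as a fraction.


Precision = TP / (TP + FP) = 52 / 86 = 26/43.

26/43


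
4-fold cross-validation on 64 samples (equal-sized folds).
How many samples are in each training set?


Each validation fold has 64/4 = 16 samples. Training set = 64 - 16 = 48.

48


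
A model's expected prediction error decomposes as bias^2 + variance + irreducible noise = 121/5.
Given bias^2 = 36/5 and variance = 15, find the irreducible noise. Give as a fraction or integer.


Total error = bias^2 + variance + irreducible noise. So irreducible noise = 121/5 - 36/5 - 15 = 2.

2


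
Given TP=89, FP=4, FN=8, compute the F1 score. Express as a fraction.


Precision = 89/93 = 89/93. Recall = 89/97 = 89/97. F1 = 2*P*R/(P+R) = 89/95.

89/95


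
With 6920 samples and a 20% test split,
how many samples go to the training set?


Test set = 6920 * 20% = 1384. Training set = 6920 - 1384 = 5536.

5536


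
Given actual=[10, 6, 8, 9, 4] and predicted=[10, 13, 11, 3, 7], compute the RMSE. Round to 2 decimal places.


MSE = 20.6000. RMSE = sqrt(20.6000) = 4.54.

4.54


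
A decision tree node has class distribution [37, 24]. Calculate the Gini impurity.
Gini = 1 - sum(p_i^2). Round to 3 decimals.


Total = 61. Proportions: 37/61, 24/61. sum(p_i^2) = 0.5227. Gini = 1 - 0.5227 = 0.4773, which rounds to 0.477.

0.477


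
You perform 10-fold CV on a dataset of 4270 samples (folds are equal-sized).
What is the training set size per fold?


Each validation fold has 4270/10 = 427 samples. Training set = 4270 - 427 = 3843.

3843


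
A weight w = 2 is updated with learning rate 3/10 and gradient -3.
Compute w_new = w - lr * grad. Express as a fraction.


w_new = 2 - 3/10 * -3 = 2 - -9/10 = 29/10.

29/10


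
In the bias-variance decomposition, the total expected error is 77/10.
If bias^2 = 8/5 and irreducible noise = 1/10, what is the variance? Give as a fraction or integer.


Total error = bias^2 + variance + irreducible noise. So variance = 77/10 - 8/5 - 1/10 = 6.

6


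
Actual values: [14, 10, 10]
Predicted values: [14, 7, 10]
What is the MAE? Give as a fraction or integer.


MAE = (1/3) * (|14-14|=0 + |10-7|=3 + |10-10|=0). Sum = 3. MAE = 1.

1


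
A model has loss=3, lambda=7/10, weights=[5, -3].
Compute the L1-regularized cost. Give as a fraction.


L1 norm = sum(|w|) = 8. J = 3 + 7/10 * 8 = 43/5.

43/5


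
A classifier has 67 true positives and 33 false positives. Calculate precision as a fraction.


Precision = TP / (TP + FP) = 67 / 100 = 67/100.

67/100


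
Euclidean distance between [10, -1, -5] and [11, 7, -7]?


d = sqrt(sum of squared differences). (10-11)^2=1, (-1-7)^2=64, (-5--7)^2=4. Sum = 69.

sqrt(69)


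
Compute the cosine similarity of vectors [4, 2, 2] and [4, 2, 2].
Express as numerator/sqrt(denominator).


dot = 24. |a|^2 = 24, |b|^2 = 24. cos = 24/sqrt(576).

24/sqrt(576)


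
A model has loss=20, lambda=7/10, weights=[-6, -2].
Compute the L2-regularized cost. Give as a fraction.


L2 sq norm = sum(w^2) = 40. J = 20 + 7/10 * 40 = 48.

48


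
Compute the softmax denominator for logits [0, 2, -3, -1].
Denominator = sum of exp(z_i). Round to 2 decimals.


Denom = e^0=1.0000 + e^2=7.3891 + e^-3=0.0498 + e^-1=0.3679. Sum = 8.8068, which rounds to 8.81.

8.81


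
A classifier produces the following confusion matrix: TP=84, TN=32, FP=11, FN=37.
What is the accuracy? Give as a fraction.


Accuracy = (TP + TN) / (TP + TN + FP + FN) = (84 + 32) / 164 = 29/41.

29/41


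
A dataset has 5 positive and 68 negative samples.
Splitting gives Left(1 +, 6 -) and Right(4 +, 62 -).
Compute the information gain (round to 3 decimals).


H(parent) = 0.3603. H(left) = 0.5917, H(right) = 0.3298. Weighted = (7/73)*0.5917 + (66/73)*0.3298 = 0.3549. IG = 0.3603 - 0.3549 = 0.0054, which rounds to 0.005.

0.005


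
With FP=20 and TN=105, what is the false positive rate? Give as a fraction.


FPR = FP / (FP + TN) = 20 / 125 = 4/25.

4/25


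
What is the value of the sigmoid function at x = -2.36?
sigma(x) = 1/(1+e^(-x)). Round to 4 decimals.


sigma(-2.36) = 1/(1+e^(2.36)) = 1/(1+10.590951) = 1/11.590951 = 0.0863.

0.0863


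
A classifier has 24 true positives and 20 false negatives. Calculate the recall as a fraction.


Recall = TP / (TP + FN) = 24 / 44 = 6/11.

6/11


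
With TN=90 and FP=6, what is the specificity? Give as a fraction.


Specificity = TN / (TN + FP) = 90 / 96 = 15/16.

15/16


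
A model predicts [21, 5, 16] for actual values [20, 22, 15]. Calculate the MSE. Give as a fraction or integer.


MSE = (1/3) * ((20-21)^2=1 + (22-5)^2=289 + (15-16)^2=1). Sum = 291. MSE = 97.

97


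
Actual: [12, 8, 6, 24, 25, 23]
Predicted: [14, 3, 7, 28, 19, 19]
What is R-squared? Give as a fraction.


Mean(y) = 49/3. SS_res = 98. SS_tot = 1120/3. R^2 = 1 - 98/(1120/3) = 59/80.

59/80


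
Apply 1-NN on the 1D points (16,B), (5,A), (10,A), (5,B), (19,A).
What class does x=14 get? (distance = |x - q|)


Distances: |16-14|=2, |5-14|=9, |10-14|=4, |5-14|=9, |19-14|=5. 1 nearest: (16,B). Counts: {'B': 1}. Majority class: B.

B


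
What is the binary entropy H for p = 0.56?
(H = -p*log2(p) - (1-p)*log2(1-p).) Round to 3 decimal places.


H = -0.56*log2(0.56) - 0.44*log2(0.44) = 0.990.

0.990


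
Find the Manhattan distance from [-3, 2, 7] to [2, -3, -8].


d = sum of absolute differences: |-3-2|=5 + |2--3|=5 + |7--8|=15 = 25.

25


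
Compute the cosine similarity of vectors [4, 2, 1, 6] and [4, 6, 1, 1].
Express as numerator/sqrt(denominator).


dot = 35. |a|^2 = 57, |b|^2 = 54. cos = 35/sqrt(3078).

35/sqrt(3078)


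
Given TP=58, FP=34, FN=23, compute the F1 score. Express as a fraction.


Precision = 58/92 = 29/46. Recall = 58/81 = 58/81. F1 = 2*P*R/(P+R) = 116/173.

116/173


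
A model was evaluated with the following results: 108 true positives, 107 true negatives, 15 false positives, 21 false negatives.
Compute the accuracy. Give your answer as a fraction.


Accuracy = (TP + TN) / (TP + TN + FP + FN) = (108 + 107) / 251 = 215/251.

215/251


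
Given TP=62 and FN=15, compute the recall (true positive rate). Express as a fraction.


Recall = TP / (TP + FN) = 62 / 77 = 62/77.

62/77


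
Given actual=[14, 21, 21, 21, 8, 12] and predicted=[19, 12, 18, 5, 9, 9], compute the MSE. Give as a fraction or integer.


MSE = (1/6) * ((14-19)^2=25 + (21-12)^2=81 + (21-18)^2=9 + (21-5)^2=256 + (8-9)^2=1 + (12-9)^2=9). Sum = 381. MSE = 127/2.

127/2


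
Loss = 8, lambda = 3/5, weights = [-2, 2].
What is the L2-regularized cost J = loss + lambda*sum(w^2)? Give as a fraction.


L2 sq norm = sum(w^2) = 8. J = 8 + 3/5 * 8 = 64/5.

64/5


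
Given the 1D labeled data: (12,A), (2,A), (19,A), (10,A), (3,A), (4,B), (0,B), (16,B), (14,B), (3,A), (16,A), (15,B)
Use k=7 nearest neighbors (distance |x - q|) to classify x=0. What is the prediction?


Distances: |12-0|=12, |2-0|=2, |19-0|=19, |10-0|=10, |3-0|=3, |4-0|=4, |0-0|=0, |16-0|=16, |14-0|=14, |3-0|=3, |16-0|=16, |15-0|=15. 7 nearest: (0,B), (2,A), (3,A), (3,A), (4,B), (10,A), (12,A). Counts: {'B': 2, 'A': 5}. Majority class: A.

A


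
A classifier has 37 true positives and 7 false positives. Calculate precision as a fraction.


Precision = TP / (TP + FP) = 37 / 44 = 37/44.

37/44


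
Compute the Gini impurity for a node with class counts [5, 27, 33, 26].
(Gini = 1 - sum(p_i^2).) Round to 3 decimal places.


Total = 91. Proportions: 5/91, 27/91, 33/91, 26/91. sum(p_i^2) = 0.3042. Gini = 1 - 0.3042 = 0.6958, which rounds to 0.696.

0.696


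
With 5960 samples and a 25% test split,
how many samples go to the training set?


Test set = 5960 * 25% = 1490. Training set = 5960 - 1490 = 4470.

4470


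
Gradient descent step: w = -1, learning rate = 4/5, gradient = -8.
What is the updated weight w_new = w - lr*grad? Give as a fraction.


w_new = -1 - 4/5 * -8 = -1 - -32/5 = 27/5.

27/5


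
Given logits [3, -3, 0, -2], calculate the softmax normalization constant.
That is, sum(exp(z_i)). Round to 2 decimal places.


Denom = e^3=20.0855 + e^-3=0.0498 + e^0=1.0000 + e^-2=0.1353. Sum = 21.2706, which rounds to 21.27.

21.27


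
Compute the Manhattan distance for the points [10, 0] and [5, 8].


d = sum of absolute differences: |10-5|=5 + |0-8|=8 = 13.

13


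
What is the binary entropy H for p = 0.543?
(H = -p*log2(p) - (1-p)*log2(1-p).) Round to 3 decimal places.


H = -0.543*log2(0.543) - 0.457*log2(0.457) = 0.995.

0.995


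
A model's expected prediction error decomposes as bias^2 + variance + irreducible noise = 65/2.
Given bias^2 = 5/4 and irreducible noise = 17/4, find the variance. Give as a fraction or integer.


Total error = bias^2 + variance + irreducible noise. So variance = 65/2 - 5/4 - 17/4 = 27.

27


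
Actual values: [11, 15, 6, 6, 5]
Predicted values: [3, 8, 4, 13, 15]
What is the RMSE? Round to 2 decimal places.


MSE = 53.2000. RMSE = sqrt(53.2000) = 7.29.

7.29


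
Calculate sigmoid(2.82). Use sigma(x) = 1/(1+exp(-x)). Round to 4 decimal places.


sigma(2.82) = 1/(1+e^(-2.82)) = 1/(1+0.059606) = 1/1.059606 = 0.9437.

0.9437


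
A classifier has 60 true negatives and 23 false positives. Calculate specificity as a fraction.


Specificity = TN / (TN + FP) = 60 / 83 = 60/83.

60/83


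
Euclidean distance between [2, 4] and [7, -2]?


d = sqrt(sum of squared differences). (2-7)^2=25, (4--2)^2=36. Sum = 61.

sqrt(61)


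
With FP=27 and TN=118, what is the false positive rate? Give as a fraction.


FPR = FP / (FP + TN) = 27 / 145 = 27/145.

27/145


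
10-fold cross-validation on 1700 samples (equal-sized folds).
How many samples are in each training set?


Each validation fold has 1700/10 = 170 samples. Training set = 1700 - 170 = 1530.

1530


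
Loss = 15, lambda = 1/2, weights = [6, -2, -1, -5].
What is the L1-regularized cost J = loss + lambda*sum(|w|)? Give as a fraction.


L1 norm = sum(|w|) = 14. J = 15 + 1/2 * 14 = 22.

22


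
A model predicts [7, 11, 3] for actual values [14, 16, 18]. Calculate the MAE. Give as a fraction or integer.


MAE = (1/3) * (|14-7|=7 + |16-11|=5 + |18-3|=15). Sum = 27. MAE = 9.

9


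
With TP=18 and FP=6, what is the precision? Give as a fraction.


Precision = TP / (TP + FP) = 18 / 24 = 3/4.

3/4


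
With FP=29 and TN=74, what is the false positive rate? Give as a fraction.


FPR = FP / (FP + TN) = 29 / 103 = 29/103.

29/103


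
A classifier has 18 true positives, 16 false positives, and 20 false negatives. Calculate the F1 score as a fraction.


Precision = 18/34 = 9/17. Recall = 18/38 = 9/19. F1 = 2*P*R/(P+R) = 1/2.

1/2


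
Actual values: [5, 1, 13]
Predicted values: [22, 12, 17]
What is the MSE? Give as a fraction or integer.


MSE = (1/3) * ((5-22)^2=289 + (1-12)^2=121 + (13-17)^2=16). Sum = 426. MSE = 142.

142


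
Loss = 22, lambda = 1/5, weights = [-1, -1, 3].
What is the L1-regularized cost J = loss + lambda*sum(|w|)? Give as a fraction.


L1 norm = sum(|w|) = 5. J = 22 + 1/5 * 5 = 23.

23


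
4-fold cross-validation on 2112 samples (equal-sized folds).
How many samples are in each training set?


Each validation fold has 2112/4 = 528 samples. Training set = 2112 - 528 = 1584.

1584


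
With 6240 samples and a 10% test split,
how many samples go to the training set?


Test set = 6240 * 10% = 624. Training set = 6240 - 624 = 5616.

5616


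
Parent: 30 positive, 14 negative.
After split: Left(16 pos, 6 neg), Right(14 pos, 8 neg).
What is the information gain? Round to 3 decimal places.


H(parent) = 0.9024. H(left) = 0.8454, H(right) = 0.9457. Weighted = (22/44)*0.8454 + (22/44)*0.9457 = 0.8956. IG = 0.9024 - 0.8956 = 0.0068, which rounds to 0.007.

0.007


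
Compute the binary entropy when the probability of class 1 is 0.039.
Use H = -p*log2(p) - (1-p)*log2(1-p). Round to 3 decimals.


H = -0.039*log2(0.039) - 0.961*log2(0.961) = 0.238.

0.238


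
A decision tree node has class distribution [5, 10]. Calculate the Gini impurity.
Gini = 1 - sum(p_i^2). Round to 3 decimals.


Total = 15. Proportions: 5/15, 10/15. sum(p_i^2) = 0.5556. Gini = 1 - 0.5556 = 0.4444, which rounds to 0.444.

0.444


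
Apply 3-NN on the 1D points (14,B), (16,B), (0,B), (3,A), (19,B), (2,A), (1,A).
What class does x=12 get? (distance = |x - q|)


Distances: |14-12|=2, |16-12|=4, |0-12|=12, |3-12|=9, |19-12|=7, |2-12|=10, |1-12|=11. 3 nearest: (14,B), (16,B), (19,B). Counts: {'B': 3}. Majority class: B.

B


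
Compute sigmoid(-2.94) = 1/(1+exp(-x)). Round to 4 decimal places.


sigma(-2.94) = 1/(1+e^(2.94)) = 1/(1+18.915846) = 1/19.915846 = 0.0502.

0.0502


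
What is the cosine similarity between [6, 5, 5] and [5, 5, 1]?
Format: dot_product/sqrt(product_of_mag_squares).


dot = 60. |a|^2 = 86, |b|^2 = 51. cos = 60/sqrt(4386).

60/sqrt(4386)


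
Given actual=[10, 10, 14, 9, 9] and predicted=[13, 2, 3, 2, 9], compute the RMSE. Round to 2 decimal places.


MSE = 48.6000. RMSE = sqrt(48.6000) = 6.97.

6.97


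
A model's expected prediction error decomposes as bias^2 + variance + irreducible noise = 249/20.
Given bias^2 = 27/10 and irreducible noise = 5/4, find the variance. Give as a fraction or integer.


Total error = bias^2 + variance + irreducible noise. So variance = 249/20 - 27/10 - 5/4 = 17/2.

17/2


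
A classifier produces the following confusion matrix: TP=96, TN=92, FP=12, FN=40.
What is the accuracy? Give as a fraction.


Accuracy = (TP + TN) / (TP + TN + FP + FN) = (96 + 92) / 240 = 47/60.

47/60


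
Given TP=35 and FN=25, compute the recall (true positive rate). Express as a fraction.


Recall = TP / (TP + FN) = 35 / 60 = 7/12.

7/12


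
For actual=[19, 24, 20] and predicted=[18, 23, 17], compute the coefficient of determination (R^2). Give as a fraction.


Mean(y) = 21. SS_res = 11. SS_tot = 14. R^2 = 1 - 11/(14) = 3/14.

3/14


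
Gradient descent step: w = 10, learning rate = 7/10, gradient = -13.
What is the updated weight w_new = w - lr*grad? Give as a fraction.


w_new = 10 - 7/10 * -13 = 10 - -91/10 = 191/10.

191/10


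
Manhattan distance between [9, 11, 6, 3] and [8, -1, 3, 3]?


d = sum of absolute differences: |9-8|=1 + |11--1|=12 + |6-3|=3 + |3-3|=0 = 16.

16


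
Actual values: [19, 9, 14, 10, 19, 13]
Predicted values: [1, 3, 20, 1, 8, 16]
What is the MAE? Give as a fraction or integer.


MAE = (1/6) * (|19-1|=18 + |9-3|=6 + |14-20|=6 + |10-1|=9 + |19-8|=11 + |13-16|=3). Sum = 53. MAE = 53/6.

53/6


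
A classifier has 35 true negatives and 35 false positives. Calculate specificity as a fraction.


Specificity = TN / (TN + FP) = 35 / 70 = 1/2.

1/2


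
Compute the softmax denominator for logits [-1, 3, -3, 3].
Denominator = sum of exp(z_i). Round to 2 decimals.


Denom = e^-1=0.3679 + e^3=20.0855 + e^-3=0.0498 + e^3=20.0855. Sum = 40.5887, which rounds to 40.59.

40.59


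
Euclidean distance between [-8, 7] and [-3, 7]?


d = sqrt(sum of squared differences). (-8--3)^2=25, (7-7)^2=0. Sum = 25.

5


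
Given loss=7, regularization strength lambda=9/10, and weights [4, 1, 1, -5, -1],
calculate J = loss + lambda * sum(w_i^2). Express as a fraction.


L2 sq norm = sum(w^2) = 44. J = 7 + 9/10 * 44 = 233/5.

233/5


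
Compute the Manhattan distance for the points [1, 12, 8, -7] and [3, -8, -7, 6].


d = sum of absolute differences: |1-3|=2 + |12--8|=20 + |8--7|=15 + |-7-6|=13 = 50.

50


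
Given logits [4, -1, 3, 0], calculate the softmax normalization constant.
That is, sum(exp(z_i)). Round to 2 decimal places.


Denom = e^4=54.5982 + e^-1=0.3679 + e^3=20.0855 + e^0=1.0000. Sum = 76.0516, which rounds to 76.05.

76.05


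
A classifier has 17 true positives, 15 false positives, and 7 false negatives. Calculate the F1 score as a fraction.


Precision = 17/32 = 17/32. Recall = 17/24 = 17/24. F1 = 2*P*R/(P+R) = 17/28.

17/28


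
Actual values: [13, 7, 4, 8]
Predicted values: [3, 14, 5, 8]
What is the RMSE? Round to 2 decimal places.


MSE = 37.5000. RMSE = sqrt(37.5000) = 6.12.

6.12


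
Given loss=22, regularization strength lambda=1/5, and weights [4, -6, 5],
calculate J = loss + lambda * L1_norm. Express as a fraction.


L1 norm = sum(|w|) = 15. J = 22 + 1/5 * 15 = 25.

25


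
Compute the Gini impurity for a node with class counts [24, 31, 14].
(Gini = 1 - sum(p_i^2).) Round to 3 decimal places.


Total = 69. Proportions: 24/69, 31/69, 14/69. sum(p_i^2) = 0.3640. Gini = 1 - 0.3640 = 0.6360, which rounds to 0.636.

0.636


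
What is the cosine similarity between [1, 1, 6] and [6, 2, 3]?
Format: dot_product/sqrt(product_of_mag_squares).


dot = 26. |a|^2 = 38, |b|^2 = 49. cos = 26/sqrt(1862).

26/sqrt(1862)


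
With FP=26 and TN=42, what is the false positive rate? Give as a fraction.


FPR = FP / (FP + TN) = 26 / 68 = 13/34.

13/34


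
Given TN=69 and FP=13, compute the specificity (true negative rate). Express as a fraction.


Specificity = TN / (TN + FP) = 69 / 82 = 69/82.

69/82


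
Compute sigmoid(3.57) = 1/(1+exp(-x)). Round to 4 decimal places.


sigma(3.57) = 1/(1+e^(-3.57)) = 1/(1+0.028156) = 1/1.028156 = 0.9726.

0.9726


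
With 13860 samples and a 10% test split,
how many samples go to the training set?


Test set = 13860 * 10% = 1386. Training set = 13860 - 1386 = 12474.

12474


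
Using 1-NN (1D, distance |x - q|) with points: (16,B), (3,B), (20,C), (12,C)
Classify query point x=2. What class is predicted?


Distances: |16-2|=14, |3-2|=1, |20-2|=18, |12-2|=10. 1 nearest: (3,B). Counts: {'B': 1}. Majority class: B.

B


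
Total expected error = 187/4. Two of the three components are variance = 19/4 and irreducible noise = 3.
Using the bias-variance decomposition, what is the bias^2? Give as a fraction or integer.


Total error = bias^2 + variance + irreducible noise. So bias^2 = 187/4 - 19/4 - 3 = 39.

39


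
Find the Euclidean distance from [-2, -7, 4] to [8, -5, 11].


d = sqrt(sum of squared differences). (-2-8)^2=100, (-7--5)^2=4, (4-11)^2=49. Sum = 153.

sqrt(153)


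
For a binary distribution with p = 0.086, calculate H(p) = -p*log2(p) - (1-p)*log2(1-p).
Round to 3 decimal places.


H = -0.086*log2(0.086) - 0.914*log2(0.914) = 0.423.

0.423


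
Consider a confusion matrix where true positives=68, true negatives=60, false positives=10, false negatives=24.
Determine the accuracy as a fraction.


Accuracy = (TP + TN) / (TP + TN + FP + FN) = (68 + 60) / 162 = 64/81.

64/81


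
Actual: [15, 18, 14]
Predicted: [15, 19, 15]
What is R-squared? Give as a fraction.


Mean(y) = 47/3. SS_res = 2. SS_tot = 26/3. R^2 = 1 - 2/(26/3) = 10/13.

10/13


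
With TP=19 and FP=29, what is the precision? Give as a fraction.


Precision = TP / (TP + FP) = 19 / 48 = 19/48.

19/48


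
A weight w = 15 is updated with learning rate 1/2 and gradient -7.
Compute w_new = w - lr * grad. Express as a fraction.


w_new = 15 - 1/2 * -7 = 15 - -7/2 = 37/2.

37/2


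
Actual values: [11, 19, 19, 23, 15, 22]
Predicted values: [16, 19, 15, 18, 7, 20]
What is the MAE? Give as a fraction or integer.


MAE = (1/6) * (|11-16|=5 + |19-19|=0 + |19-15|=4 + |23-18|=5 + |15-7|=8 + |22-20|=2). Sum = 24. MAE = 4.

4


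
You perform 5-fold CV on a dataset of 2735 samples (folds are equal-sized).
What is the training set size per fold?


Each validation fold has 2735/5 = 547 samples. Training set = 2735 - 547 = 2188.

2188


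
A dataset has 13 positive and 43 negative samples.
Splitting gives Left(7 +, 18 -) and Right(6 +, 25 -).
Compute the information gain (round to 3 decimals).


H(parent) = 0.7817. H(left) = 0.8555, H(right) = 0.7088. Weighted = (25/56)*0.8555 + (31/56)*0.7088 = 0.7743. IG = 0.7817 - 0.7743 = 0.0074, which rounds to 0.007.

0.007


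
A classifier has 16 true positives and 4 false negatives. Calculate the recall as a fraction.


Recall = TP / (TP + FN) = 16 / 20 = 4/5.

4/5


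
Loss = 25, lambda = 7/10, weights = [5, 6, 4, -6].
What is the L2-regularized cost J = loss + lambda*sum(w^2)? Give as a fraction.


L2 sq norm = sum(w^2) = 113. J = 25 + 7/10 * 113 = 1041/10.

1041/10


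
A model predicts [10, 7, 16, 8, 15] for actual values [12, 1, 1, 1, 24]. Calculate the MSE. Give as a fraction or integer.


MSE = (1/5) * ((12-10)^2=4 + (1-7)^2=36 + (1-16)^2=225 + (1-8)^2=49 + (24-15)^2=81). Sum = 395. MSE = 79.

79


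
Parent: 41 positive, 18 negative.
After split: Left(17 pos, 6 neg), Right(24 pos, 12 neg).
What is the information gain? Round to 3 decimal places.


H(parent) = 0.8874. H(left) = 0.8281, H(right) = 0.9183. Weighted = (23/59)*0.8281 + (36/59)*0.9183 = 0.8831. IG = 0.8874 - 0.8831 = 0.0043, which rounds to 0.004.

0.004


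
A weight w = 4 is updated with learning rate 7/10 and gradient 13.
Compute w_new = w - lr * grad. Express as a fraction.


w_new = 4 - 7/10 * 13 = 4 - 91/10 = -51/10.

-51/10


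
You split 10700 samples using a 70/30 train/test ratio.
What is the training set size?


Test set = 10700 * 30% = 3210. Training set = 10700 - 3210 = 7490.

7490


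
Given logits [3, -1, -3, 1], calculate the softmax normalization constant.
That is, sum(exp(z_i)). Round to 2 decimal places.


Denom = e^3=20.0855 + e^-1=0.3679 + e^-3=0.0498 + e^1=2.7183. Sum = 23.2215, which rounds to 23.22.

23.22


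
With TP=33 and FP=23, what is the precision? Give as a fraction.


Precision = TP / (TP + FP) = 33 / 56 = 33/56.

33/56


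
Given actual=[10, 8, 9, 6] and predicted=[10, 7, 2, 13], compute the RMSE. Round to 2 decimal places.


MSE = 24.7500. RMSE = sqrt(24.7500) = 4.97.

4.97


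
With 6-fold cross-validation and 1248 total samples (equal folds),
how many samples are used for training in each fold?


Each validation fold has 1248/6 = 208 samples. Training set = 1248 - 208 = 1040.

1040


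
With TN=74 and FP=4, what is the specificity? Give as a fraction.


Specificity = TN / (TN + FP) = 74 / 78 = 37/39.

37/39


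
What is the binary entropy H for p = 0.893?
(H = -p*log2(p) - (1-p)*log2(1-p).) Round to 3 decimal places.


H = -0.893*log2(0.893) - 0.107*log2(0.107) = 0.491.

0.491


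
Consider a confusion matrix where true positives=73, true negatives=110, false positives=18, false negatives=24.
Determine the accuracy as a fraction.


Accuracy = (TP + TN) / (TP + TN + FP + FN) = (73 + 110) / 225 = 61/75.

61/75


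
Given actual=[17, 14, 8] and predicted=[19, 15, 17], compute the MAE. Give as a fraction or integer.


MAE = (1/3) * (|17-19|=2 + |14-15|=1 + |8-17|=9). Sum = 12. MAE = 4.

4


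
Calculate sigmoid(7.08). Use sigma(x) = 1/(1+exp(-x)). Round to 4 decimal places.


sigma(7.08) = 1/(1+e^(-7.08)) = 1/(1+0.000842) = 1/1.000842 = 0.9992.

0.9992


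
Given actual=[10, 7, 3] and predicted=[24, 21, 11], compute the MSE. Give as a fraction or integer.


MSE = (1/3) * ((10-24)^2=196 + (7-21)^2=196 + (3-11)^2=64). Sum = 456. MSE = 152.

152


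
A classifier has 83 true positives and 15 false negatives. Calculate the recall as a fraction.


Recall = TP / (TP + FN) = 83 / 98 = 83/98.

83/98


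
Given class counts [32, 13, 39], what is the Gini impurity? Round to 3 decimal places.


Total = 84. Proportions: 32/84, 13/84, 39/84. sum(p_i^2) = 0.3846. Gini = 1 - 0.3846 = 0.6154, which rounds to 0.615.

0.615


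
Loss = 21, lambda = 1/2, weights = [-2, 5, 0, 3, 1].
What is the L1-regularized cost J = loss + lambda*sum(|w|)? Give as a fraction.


L1 norm = sum(|w|) = 11. J = 21 + 1/2 * 11 = 53/2.

53/2


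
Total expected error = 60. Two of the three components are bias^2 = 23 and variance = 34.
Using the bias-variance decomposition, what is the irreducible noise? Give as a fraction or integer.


Total error = bias^2 + variance + irreducible noise. So irreducible noise = 60 - 23 - 34 = 3.

3


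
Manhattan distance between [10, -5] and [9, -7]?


d = sum of absolute differences: |10-9|=1 + |-5--7|=2 = 3.

3


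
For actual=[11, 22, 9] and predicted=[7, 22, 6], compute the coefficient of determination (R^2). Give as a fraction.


Mean(y) = 14. SS_res = 25. SS_tot = 98. R^2 = 1 - 25/(98) = 73/98.

73/98


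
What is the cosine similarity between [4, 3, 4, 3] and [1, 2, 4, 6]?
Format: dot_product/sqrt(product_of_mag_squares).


dot = 44. |a|^2 = 50, |b|^2 = 57. cos = 44/sqrt(2850).

44/sqrt(2850)


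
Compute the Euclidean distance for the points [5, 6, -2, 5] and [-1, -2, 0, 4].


d = sqrt(sum of squared differences). (5--1)^2=36, (6--2)^2=64, (-2-0)^2=4, (5-4)^2=1. Sum = 105.

sqrt(105)


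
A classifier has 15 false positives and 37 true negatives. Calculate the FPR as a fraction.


FPR = FP / (FP + TN) = 15 / 52 = 15/52.

15/52


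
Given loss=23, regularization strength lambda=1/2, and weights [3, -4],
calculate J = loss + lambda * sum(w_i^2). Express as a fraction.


L2 sq norm = sum(w^2) = 25. J = 23 + 1/2 * 25 = 71/2.

71/2


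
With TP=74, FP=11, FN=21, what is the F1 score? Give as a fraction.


Precision = 74/85 = 74/85. Recall = 74/95 = 74/95. F1 = 2*P*R/(P+R) = 37/45.

37/45


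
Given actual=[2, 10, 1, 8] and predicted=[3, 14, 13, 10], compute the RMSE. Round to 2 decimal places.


MSE = 41.2500. RMSE = sqrt(41.2500) = 6.42.

6.42


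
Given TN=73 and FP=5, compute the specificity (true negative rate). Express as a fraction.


Specificity = TN / (TN + FP) = 73 / 78 = 73/78.

73/78


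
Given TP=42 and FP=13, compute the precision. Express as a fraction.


Precision = TP / (TP + FP) = 42 / 55 = 42/55.

42/55


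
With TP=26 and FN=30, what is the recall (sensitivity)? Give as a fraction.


Recall = TP / (TP + FN) = 26 / 56 = 13/28.

13/28


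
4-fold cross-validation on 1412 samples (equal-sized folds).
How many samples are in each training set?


Each validation fold has 1412/4 = 353 samples. Training set = 1412 - 353 = 1059.

1059


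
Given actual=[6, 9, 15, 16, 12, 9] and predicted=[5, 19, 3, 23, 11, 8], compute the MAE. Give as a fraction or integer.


MAE = (1/6) * (|6-5|=1 + |9-19|=10 + |15-3|=12 + |16-23|=7 + |12-11|=1 + |9-8|=1). Sum = 32. MAE = 16/3.

16/3


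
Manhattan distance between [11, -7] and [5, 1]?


d = sum of absolute differences: |11-5|=6 + |-7-1|=8 = 14.

14


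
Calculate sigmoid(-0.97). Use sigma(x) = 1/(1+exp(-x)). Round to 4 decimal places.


sigma(-0.97) = 1/(1+e^(0.97)) = 1/(1+2.637944) = 1/3.637944 = 0.2749.

0.2749


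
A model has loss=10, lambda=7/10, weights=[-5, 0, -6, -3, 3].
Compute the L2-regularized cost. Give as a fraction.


L2 sq norm = sum(w^2) = 79. J = 10 + 7/10 * 79 = 653/10.

653/10


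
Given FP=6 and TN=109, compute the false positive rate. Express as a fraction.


FPR = FP / (FP + TN) = 6 / 115 = 6/115.

6/115


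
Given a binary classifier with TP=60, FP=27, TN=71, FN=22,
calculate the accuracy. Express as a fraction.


Accuracy = (TP + TN) / (TP + TN + FP + FN) = (60 + 71) / 180 = 131/180.

131/180


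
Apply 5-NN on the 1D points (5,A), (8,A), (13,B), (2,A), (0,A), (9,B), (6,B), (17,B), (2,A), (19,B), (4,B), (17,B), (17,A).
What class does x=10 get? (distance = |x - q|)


Distances: |5-10|=5, |8-10|=2, |13-10|=3, |2-10|=8, |0-10|=10, |9-10|=1, |6-10|=4, |17-10|=7, |2-10|=8, |19-10|=9, |4-10|=6, |17-10|=7, |17-10|=7. 5 nearest: (9,B), (8,A), (13,B), (6,B), (5,A). Counts: {'B': 3, 'A': 2}. Majority class: B.

B


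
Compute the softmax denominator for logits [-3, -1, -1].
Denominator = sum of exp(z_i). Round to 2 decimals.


Denom = e^-3=0.0498 + e^-1=0.3679 + e^-1=0.3679. Sum = 0.7856, which rounds to 0.79.

0.79


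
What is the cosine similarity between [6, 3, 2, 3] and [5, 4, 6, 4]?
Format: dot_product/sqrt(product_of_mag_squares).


dot = 66. |a|^2 = 58, |b|^2 = 93. cos = 66/sqrt(5394).

66/sqrt(5394)


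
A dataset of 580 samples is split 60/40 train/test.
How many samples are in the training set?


Test set = 580 * 40% = 232. Training set = 580 - 232 = 348.

348


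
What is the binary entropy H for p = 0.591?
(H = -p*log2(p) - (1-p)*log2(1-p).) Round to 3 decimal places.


H = -0.591*log2(0.591) - 0.409*log2(0.409) = 0.976.

0.976


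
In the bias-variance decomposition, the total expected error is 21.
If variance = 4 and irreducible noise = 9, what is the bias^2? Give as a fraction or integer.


Total error = bias^2 + variance + irreducible noise. So bias^2 = 21 - 4 - 9 = 8.

8


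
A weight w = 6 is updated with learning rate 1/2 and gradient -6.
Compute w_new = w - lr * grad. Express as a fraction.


w_new = 6 - 1/2 * -6 = 6 - -3 = 9.

9


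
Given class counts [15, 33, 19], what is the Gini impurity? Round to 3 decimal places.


Total = 67. Proportions: 15/67, 33/67, 19/67. sum(p_i^2) = 0.3731. Gini = 1 - 0.3731 = 0.6269, which rounds to 0.627.

0.627


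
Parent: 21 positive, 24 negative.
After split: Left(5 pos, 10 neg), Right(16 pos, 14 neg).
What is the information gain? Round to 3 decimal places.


H(parent) = 0.9968. H(left) = 0.9183, H(right) = 0.9968. Weighted = (15/45)*0.9183 + (30/45)*0.9968 = 0.9706. IG = 0.9968 - 0.9706 = 0.0262, which rounds to 0.026.

0.026


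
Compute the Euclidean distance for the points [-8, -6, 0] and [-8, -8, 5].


d = sqrt(sum of squared differences). (-8--8)^2=0, (-6--8)^2=4, (0-5)^2=25. Sum = 29.

sqrt(29)


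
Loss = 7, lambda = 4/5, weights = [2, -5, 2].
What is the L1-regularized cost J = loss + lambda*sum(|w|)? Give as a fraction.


L1 norm = sum(|w|) = 9. J = 7 + 4/5 * 9 = 71/5.

71/5


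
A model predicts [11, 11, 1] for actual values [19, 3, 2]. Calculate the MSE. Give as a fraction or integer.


MSE = (1/3) * ((19-11)^2=64 + (3-11)^2=64 + (2-1)^2=1). Sum = 129. MSE = 43.

43


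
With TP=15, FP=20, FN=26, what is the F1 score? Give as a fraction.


Precision = 15/35 = 3/7. Recall = 15/41 = 15/41. F1 = 2*P*R/(P+R) = 15/38.

15/38


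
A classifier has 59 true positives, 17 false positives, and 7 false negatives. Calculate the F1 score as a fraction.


Precision = 59/76 = 59/76. Recall = 59/66 = 59/66. F1 = 2*P*R/(P+R) = 59/71.

59/71


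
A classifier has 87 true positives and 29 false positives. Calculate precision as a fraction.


Precision = TP / (TP + FP) = 87 / 116 = 3/4.

3/4


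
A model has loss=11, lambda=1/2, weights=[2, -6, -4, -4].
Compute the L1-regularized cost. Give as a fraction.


L1 norm = sum(|w|) = 16. J = 11 + 1/2 * 16 = 19.

19


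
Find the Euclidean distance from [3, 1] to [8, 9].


d = sqrt(sum of squared differences). (3-8)^2=25, (1-9)^2=64. Sum = 89.

sqrt(89)


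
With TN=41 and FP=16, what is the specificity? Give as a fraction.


Specificity = TN / (TN + FP) = 41 / 57 = 41/57.

41/57
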